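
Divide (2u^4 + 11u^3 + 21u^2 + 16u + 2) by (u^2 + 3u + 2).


(2u^4 + 11u^3 + 21u^2 + 16u + 2) / (u^2 + 3u + 2)
Step 1: 2u^2 * (u^2 + 3u + 2) = 2u^4 + 6u^3 + 4u^2; subtract.
Step 2: 5u * (u^2 + 3u + 2) = 5u^3 + 15u^2 + 10u; subtract.
Step 3: 2 * (u^2 + 3u + 2) = 2u^2 + 6u + 4; subtract.
Quotient: 2u^2 + 5u + 2, Remainder: -2


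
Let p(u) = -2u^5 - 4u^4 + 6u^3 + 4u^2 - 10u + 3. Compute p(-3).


Using direct substitution:
  -2 * (-3)^5 = 486
  -4 * (-3)^4 = -324
  6 * (-3)^3 = -162
  4 * (-3)^2 = 36
  -10 * (-3)^1 = 30
  constant: 3
Sum = 486 - 324 - 162 + 36 + 30 + 3 = 69


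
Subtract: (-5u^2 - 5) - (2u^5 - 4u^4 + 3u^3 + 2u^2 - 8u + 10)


Distribute the minus sign:
  (-5u^2 - 5)
- (2u^5 - 4u^4 + 3u^3 + 2u^2 - 8u + 10)
Negate second polynomial: -2u^5 + 4u^4 - 3u^3 - 2u^2 + 8u - 10
Add: -2u^5 + 4u^4 - 3u^3 - 7u^2 + 8u - 15


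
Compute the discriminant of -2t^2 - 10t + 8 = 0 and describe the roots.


D = b^2 - 4ac = (-10)^2 - 4(-2)(8) = 100 + 64 = 164
Since D > 0: two distinct irrational roots


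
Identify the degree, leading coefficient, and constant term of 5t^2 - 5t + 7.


Highest power of t is 2, with coefficient 5. Constant term is 7.
Degree = 2, leading coefficient = 5, constant term = 7


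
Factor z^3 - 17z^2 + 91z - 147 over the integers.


Try integer roots (divisors of -147). z=7: p(7)=0.
Divide out (z - 7): quotient is z^2 - 10z + 21.
Factor the quadratic: (z - 3)(z - 7)
Result: (z - 7)(z - 3)(z - 7)


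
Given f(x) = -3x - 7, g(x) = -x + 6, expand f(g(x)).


Substitute g(x) into f:
f(g(x)) = -3*(-x + 6) + (-7)
Expand and combine: 3x - 25


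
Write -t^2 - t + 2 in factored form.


Roots satisfy r1 + r2 = -b/a = -1 and r1*r2 = c/a = -2.
So r1 = -2, r2 = 1.
-t^2 - t + 2 = -(t - r1)(t - r2) = -(t + 2)(t - 1)


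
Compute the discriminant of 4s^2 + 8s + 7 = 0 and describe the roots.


D = b^2 - 4ac = (8)^2 - 4(4)(7) = 64 - 112 = -48
Since D < 0: two complex conjugate roots (no real roots)


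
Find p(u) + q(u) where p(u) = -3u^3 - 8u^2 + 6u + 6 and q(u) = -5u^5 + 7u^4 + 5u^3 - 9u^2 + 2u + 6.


Align terms by degree and add:
  -3u^3 - 8u^2 + 6u + 6
  -5u^5 + 7u^4 + 5u^3 - 9u^2 + 2u + 6
= -5u^5 + 7u^4 + 2u^3 - 17u^2 + 8u + 12


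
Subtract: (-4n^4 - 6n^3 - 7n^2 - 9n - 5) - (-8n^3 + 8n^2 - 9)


Distribute the minus sign:
  (-4n^4 - 6n^3 - 7n^2 - 9n - 5)
- (-8n^3 + 8n^2 - 9)
Negate second polynomial: 8n^3 - 8n^2 + 9
Add: -4n^4 + 2n^3 - 15n^2 - 9n + 4


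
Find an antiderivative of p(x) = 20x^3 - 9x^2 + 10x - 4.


Reverse power rule on each term:
  ∫ 20x^3 dx = 5x^4
  ∫ -9x^2 dx = -3x^3
  ∫ 10x dx = 5x^2
  ∫ -4 dx = -4x
F(x) = 5x^4 - 3x^3 + 5x^2 - 4x + C


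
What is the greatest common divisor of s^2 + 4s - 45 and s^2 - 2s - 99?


Factor each:
  s^2 + 4s - 45 = (s + 9)(s - 5)
  s^2 - 2s - 99 = (s + 9)(s - 11)
Common monic factor: s + 9


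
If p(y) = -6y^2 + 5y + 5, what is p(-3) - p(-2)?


p(-3) = -64
p(-2) = -29
p(-3) - p(-2) = -64 + 29 = -35


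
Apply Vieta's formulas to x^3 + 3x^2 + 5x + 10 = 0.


Monic cubic x^3+bx^2+cx+d=0: sum=-b, pairwise sum=c, product=-d.
b=3, c=5, d=10
r1+r2+r3 = -3
r1r2+r1r3+r2r3 = 5
r1r2r3 = -10


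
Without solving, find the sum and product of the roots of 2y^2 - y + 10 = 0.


For ay^2+by+c=0: sum = -b/a, product = c/a.
a=2, b=-1, c=10
Sum = -(-1)/2 = 1/2
Product = (10)/2 = 5


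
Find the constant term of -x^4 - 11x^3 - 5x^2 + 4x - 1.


Read off the constant term: -1


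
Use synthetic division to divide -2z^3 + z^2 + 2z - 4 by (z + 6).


Synthetic division with c = -6. Coefficients: -2, 1, 2, -4
Bring down -2.
  -2 * -6 = 12; 12 + 1 = 13
  13 * -6 = -78; -78 + 2 = -76
  -76 * -6 = 456; 456 - 4 = 452
Quotient: -2z^2 + 13z - 76, Remainder: 452


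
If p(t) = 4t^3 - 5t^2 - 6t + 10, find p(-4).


Using direct substitution:
  4 * (-4)^3 = -256
  -5 * (-4)^2 = -80
  -6 * (-4)^1 = 24
  constant: 10
Sum = -256 - 80 + 24 + 10 = -302


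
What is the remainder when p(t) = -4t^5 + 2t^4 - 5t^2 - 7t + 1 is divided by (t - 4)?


By the Remainder Theorem, the remainder equals p(4):
  -4*(4)^5 = -4096
  2*(4)^4 = 512
  0*(4)^3 = 0
  -5*(4)^2 = -80
  -7*(4)^1 = -28
  constant: 1
Sum: -4096 + 512 + 0 - 80 - 28 + 1 = -3691


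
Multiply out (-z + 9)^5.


Expand (-z + 9)^5 by repeated multiplication:
  (-z + 9)^2 = z^2 - 18z + 81
  (-z + 9)^3 = -z^3 + 27z^2 - 243z + 729
  (-z + 9)^4 = z^4 - 36z^3 + 486z^2 - 2916z + 6561
= -z^5 + 45z^4 - 810z^3 + 7290z^2 - 32805z + 59049


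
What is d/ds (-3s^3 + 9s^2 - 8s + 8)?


Apply the power rule term by term:
  d/ds(-3s^3) = -9s^2
  d/ds(9s^2) = 18s
  d/ds(-8s) = -8
  d/ds(8) = 0
p'(s) = -9s^2 + 18s - 8


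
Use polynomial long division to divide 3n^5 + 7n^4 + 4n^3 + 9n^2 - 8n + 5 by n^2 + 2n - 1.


(3n^5 + 7n^4 + 4n^3 + 9n^2 - 8n + 5) / (n^2 + 2n - 1)
Step 1: 3n^3 * (n^2 + 2n - 1) = 3n^5 + 6n^4 - 3n^3; subtract.
Step 2: n^2 * (n^2 + 2n - 1) = n^4 + 2n^3 - n^2; subtract.
Step 3: 5n * (n^2 + 2n - 1) = 5n^3 + 10n^2 - 5n; subtract.
Step 4: 0 * (n^2 + 2n - 1) = 0; subtract.
Quotient: 3n^3 + n^2 + 5n, Remainder: -3n + 5


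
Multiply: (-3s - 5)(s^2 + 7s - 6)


Distribute each term of the first polynomial:
  (-3s)(s^2 + 7s - 6) = -3s^3 - 21s^2 + 18s
  (-5)(s^2 + 7s - 6) = -5s^2 - 35s + 30
Sum: -3s^3 - 26s^2 - 17s + 30


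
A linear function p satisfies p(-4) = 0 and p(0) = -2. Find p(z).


p(z) = mz + b. Using p(-4)=0, p(0)=-2:
m = (0 + 2)/(-4) = 2/-4 = -1/2
b = 0 - m*(-4) = 0 - 2 = -2
p(z) = -(1/2)z - 2


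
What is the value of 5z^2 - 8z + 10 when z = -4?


Using direct substitution:
  5 * (-4)^2 = 80
  -8 * (-4)^1 = 32
  constant: 10
Sum = 80 + 32 + 10 = 122


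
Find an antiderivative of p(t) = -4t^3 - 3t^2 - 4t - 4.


Reverse power rule on each term:
  ∫ -4t^3 dt = -t^4
  ∫ -3t^2 dt = -t^3
  ∫ -4t dt = -2t^2
  ∫ -4 dt = -4t
F(t) = -t^4 - t^3 - 2t^2 - 4t + C


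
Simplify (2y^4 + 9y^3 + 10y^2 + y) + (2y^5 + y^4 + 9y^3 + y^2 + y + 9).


Align terms by degree and add:
  2y^4 + 9y^3 + 10y^2 + y
+ 2y^5 + y^4 + 9y^3 + y^2 + y + 9
= 2y^5 + 3y^4 + 18y^3 + 11y^2 + 2y + 9


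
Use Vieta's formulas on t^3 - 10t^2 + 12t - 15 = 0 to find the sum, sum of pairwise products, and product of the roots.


Monic cubic t^3+bt^2+ct+d=0: sum=-b, pairwise sum=c, product=-d.
b=-10, c=12, d=-15
r1+r2+r3 = 10
r1r2+r1r3+r2r3 = 12
r1r2r3 = 15


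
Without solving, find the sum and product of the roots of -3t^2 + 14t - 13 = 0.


For at^2+bt+c=0: sum = -b/a, product = c/a.
a=-3, b=14, c=-13
Sum = -(14)/-3 = 14/3
Product = (-13)/-3 = 13/3


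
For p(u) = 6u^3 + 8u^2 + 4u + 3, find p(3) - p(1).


p(3) = 249
p(1) = 21
p(3) - p(1) = 249 - 21 = 228


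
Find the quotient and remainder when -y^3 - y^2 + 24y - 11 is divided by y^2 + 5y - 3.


(-y^3 - y^2 + 24y - 11) / (y^2 + 5y - 3)
Step 1: -y * (y^2 + 5y - 3) = -y^3 - 5y^2 + 3y; subtract.
Step 2: 4 * (y^2 + 5y - 3) = 4y^2 + 20y - 12; subtract.
Quotient: -y + 4, Remainder: y + 1


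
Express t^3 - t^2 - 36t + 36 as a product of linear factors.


Try integer roots (divisors of 36). t=6: p(6)=0.
Divide out (t - 6): quotient is t^2 + 5t - 6.
Factor the quadratic: (t - 1)(t + 6)
Result: (t - 6)(t - 1)(t + 6)


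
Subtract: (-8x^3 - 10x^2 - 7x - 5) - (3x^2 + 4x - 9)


Distribute the minus sign:
  (-8x^3 - 10x^2 - 7x - 5)
- (3x^2 + 4x - 9)
Negate second polynomial: -3x^2 - 4x + 9
Add: -8x^3 - 13x^2 - 11x + 4


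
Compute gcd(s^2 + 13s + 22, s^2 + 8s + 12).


Factor each:
  s^2 + 13s + 22 = (s + 2)(s + 11)
  s^2 + 8s + 12 = (s + 2)(s + 6)
Common monic factor: s + 2


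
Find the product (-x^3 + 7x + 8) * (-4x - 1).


Distribute each term of the first polynomial:
  (-x^3)(-4x - 1) = 4x^4 + x^3
  (7x)(-4x - 1) = -28x^2 - 7x
  (8)(-4x - 1) = -32x - 8
Sum: 4x^4 + x^3 - 28x^2 - 39x - 8


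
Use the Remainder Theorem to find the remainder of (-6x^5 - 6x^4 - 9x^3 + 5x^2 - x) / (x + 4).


By the Remainder Theorem, the remainder equals p(-4):
  -6*(-4)^5 = 6144
  -6*(-4)^4 = -1536
  -9*(-4)^3 = 576
  5*(-4)^2 = 80
  -1*(-4)^1 = 4
  constant: 0
Sum: 6144 - 1536 + 576 + 80 + 4 + 0 = 5268


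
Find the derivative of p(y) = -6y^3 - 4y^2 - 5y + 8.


Apply the power rule term by term:
  d/dy(-6y^3) = -18y^2
  d/dy(-4y^2) = -8y
  d/dy(-5y) = -5
  d/dy(8) = 0
p'(y) = -18y^2 - 8y - 5


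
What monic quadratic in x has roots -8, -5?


p(x) = (x + 8)(x + 5)
Expand: x^2 + 13x + 40


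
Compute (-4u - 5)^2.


Expand (-4u - 5)^2 by repeated multiplication:
= 16u^2 + 40u + 25


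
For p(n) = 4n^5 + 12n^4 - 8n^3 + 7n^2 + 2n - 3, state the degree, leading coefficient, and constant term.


Highest power of n is 5, with coefficient 4. Constant term is -3.
Degree = 5, leading coefficient = 4, constant term = -3


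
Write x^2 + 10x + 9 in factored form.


Roots satisfy r1 + r2 = -b/a = -10 and r1*r2 = c/a = 9.
So r1 = -1, r2 = -9.
x^2 + 10x + 9 = (x - r1)(x - r2) = (x + 1)(x + 9)


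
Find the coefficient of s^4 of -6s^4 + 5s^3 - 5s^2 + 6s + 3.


Read off the coefficient of s^4: -6


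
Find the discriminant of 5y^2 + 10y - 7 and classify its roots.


D = b^2 - 4ac = (10)^2 - 4(5)(-7) = 100 + 140 = 240
Since D > 0: two distinct irrational roots


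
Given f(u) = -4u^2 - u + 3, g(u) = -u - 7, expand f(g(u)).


Substitute g(u) into f:
f(g(u)) = -4*(-u - 7)^2 + (-1)*(-u - 7) + 3
(-u - 7)^2 = u^2 + 14u + 49
Expand and combine: -4u^2 - 55u - 186


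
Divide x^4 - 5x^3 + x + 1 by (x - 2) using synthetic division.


Synthetic division with c = 2. Coefficients: 1, -5, 0, 1, 1
Bring down 1.
  1 * 2 = 2; 2 - 5 = -3
  -3 * 2 = -6; -6 + 0 = -6
  -6 * 2 = -12; -12 + 1 = -11
  -11 * 2 = -22; -22 + 1 = -21
Quotient: x^3 - 3x^2 - 6x - 11, Remainder: -21


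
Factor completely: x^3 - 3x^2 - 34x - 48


Try integer roots (divisors of -48). x=-3: p(-3)=0.
Divide out (x + 3): quotient is x^2 - 6x - 16.
Factor the quadratic: (x + 2)(x - 8)
Result: (x + 3)(x + 2)(x - 8)


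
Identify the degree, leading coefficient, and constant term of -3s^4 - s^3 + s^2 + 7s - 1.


Highest power of s is 4, with coefficient -3. Constant term is -1.
Degree = 4, leading coefficient = -3, constant term = -1


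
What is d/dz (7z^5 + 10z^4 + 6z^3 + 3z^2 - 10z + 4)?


Apply the power rule term by term:
  d/dz(7z^5) = 35z^4
  d/dz(10z^4) = 40z^3
  d/dz(6z^3) = 18z^2
  d/dz(3z^2) = 6z
  d/dz(-10z) = -10
  d/dz(4) = 0
p'(z) = 35z^4 + 40z^3 + 18z^2 + 6z - 10


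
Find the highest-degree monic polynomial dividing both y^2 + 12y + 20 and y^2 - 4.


Factor each:
  y^2 + 12y + 20 = (y + 2)(y + 10)
  y^2 - 4 = (y + 2)(y - 2)
Common monic factor: y + 2


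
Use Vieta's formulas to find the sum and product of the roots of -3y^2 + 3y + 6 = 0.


For ay^2+by+c=0: sum = -b/a, product = c/a.
a=-3, b=3, c=6
Sum = -(3)/-3 = 1
Product = (6)/-3 = -2


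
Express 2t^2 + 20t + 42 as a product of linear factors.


Roots satisfy r1 + r2 = -b/a = -10 and r1*r2 = c/a = 21.
So r1 = -3, r2 = -7.
2t^2 + 20t + 42 = 2(t - r1)(t - r2) = 2(t + 3)(t + 7)


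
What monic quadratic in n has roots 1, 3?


p(n) = (n - 1)(n - 3)
Expand: n^2 - 4n + 3


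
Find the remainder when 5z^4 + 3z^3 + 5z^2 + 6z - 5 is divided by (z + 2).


By the Remainder Theorem, the remainder equals p(-2):
  5*(-2)^4 = 80
  3*(-2)^3 = -24
  5*(-2)^2 = 20
  6*(-2)^1 = -12
  constant: -5
Sum: 80 - 24 + 20 - 12 - 5 = 59


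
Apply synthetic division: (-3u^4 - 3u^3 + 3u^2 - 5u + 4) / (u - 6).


Synthetic division with c = 6. Coefficients: -3, -3, 3, -5, 4
Bring down -3.
  -3 * 6 = -18; -18 - 3 = -21
  -21 * 6 = -126; -126 + 3 = -123
  -123 * 6 = -738; -738 - 5 = -743
  -743 * 6 = -4458; -4458 + 4 = -4454
Quotient: -3u^3 - 21u^2 - 123u - 743, Remainder: -4454


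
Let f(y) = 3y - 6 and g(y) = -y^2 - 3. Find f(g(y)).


Substitute g(y) into f:
f(g(y)) = 3*(-y^2 - 3) + (-6)
Expand and combine: -3y^2 - 15


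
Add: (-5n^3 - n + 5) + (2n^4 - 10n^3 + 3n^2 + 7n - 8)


Align terms by degree and add:
  -5n^3 - n + 5
+ 2n^4 - 10n^3 + 3n^2 + 7n - 8
= 2n^4 - 15n^3 + 3n^2 + 6n - 3


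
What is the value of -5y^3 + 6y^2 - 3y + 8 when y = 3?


Using direct substitution:
  -5 * (3)^3 = -135
  6 * (3)^2 = 54
  -3 * (3)^1 = -9
  constant: 8
Sum = -135 + 54 - 9 + 8 = -82


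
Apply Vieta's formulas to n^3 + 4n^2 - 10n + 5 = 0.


Monic cubic n^3+bn^2+cn+d=0: sum=-b, pairwise sum=c, product=-d.
b=4, c=-10, d=5
r1+r2+r3 = -4
r1r2+r1r3+r2r3 = -10
r1r2r3 = -5


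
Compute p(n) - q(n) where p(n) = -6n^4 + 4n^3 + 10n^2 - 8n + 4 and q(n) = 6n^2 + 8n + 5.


Distribute the minus sign:
  (-6n^4 + 4n^3 + 10n^2 - 8n + 4)
- (6n^2 + 8n + 5)
Negate second polynomial: -6n^2 - 8n - 5
Add: -6n^4 + 4n^3 + 4n^2 - 16n - 1


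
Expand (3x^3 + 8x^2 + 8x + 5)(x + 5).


Distribute each term of the first polynomial:
  (3x^3)(x + 5) = 3x^4 + 15x^3
  (8x^2)(x + 5) = 8x^3 + 40x^2
  (8x)(x + 5) = 8x^2 + 40x
  (5)(x + 5) = 5x + 25
Sum: 3x^4 + 23x^3 + 48x^2 + 45x + 25


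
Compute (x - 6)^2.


Expand (x - 6)^2 by repeated multiplication:
= x^2 - 12x + 36


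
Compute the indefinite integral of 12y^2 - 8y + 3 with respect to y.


Reverse power rule on each term:
  ∫ 12y^2 dy = 4y^3
  ∫ -8y dy = -4y^2
  ∫ 3 dy = 3y
F(y) = 4y^3 - 4y^2 + 3y + C


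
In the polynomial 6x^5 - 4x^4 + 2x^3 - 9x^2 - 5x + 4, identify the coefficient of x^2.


Read off the coefficient of x^2: -9


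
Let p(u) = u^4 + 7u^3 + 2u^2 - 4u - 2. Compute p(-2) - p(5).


p(-2) = -26
p(5) = 1528
p(-2) - p(5) = -26 - 1528 = -1554


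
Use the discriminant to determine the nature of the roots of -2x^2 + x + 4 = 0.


D = b^2 - 4ac = (1)^2 - 4(-2)(4) = 1 + 32 = 33
Since D > 0: two distinct irrational roots


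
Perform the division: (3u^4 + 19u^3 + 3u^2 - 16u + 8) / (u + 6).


(3u^4 + 19u^3 + 3u^2 - 16u + 8) / (u + 6)
Step 1: 3u^3 * (u + 6) = 3u^4 + 18u^3; subtract.
Step 2: u^2 * (u + 6) = u^3 + 6u^2; subtract.
Step 3: -3u * (u + 6) = -3u^2 - 18u; subtract.
Step 4: 2 * (u + 6) = 2u + 12; subtract.
Quotient: 3u^3 + u^2 - 3u + 2, Remainder: -4


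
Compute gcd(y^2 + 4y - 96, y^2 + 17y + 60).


Factor each:
  y^2 + 4y - 96 = (y + 12)(y - 8)
  y^2 + 17y + 60 = (y + 12)(y + 5)
Common monic factor: y + 12


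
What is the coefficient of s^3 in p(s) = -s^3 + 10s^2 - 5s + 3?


Read off the coefficient of s^3: -1


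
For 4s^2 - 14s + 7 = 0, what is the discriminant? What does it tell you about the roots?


D = b^2 - 4ac = (-14)^2 - 4(4)(7) = 196 - 112 = 84
Since D > 0: two distinct irrational roots


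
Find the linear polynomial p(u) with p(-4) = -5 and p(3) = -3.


p(u) = mu + b. Using p(-4)=-5, p(3)=-3:
m = (-5 + 3)/(-4 - 3) = -2/-7 = 2/7
b = -5 - m*(-4) = -5 + 8/7 = -27/7
p(u) = (2/7)u - (27/7)


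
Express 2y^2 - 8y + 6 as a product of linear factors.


Roots satisfy r1 + r2 = -b/a = 4 and r1*r2 = c/a = 3.
So r1 = 3, r2 = 1.
2y^2 - 8y + 6 = 2(y - r1)(y - r2) = 2(y - 3)(y - 1)


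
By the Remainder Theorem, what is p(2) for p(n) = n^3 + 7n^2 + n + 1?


By the Remainder Theorem, the remainder equals p(2):
  1*(2)^3 = 8
  7*(2)^2 = 28
  1*(2)^1 = 2
  constant: 1
Sum: 8 + 28 + 2 + 1 = 39


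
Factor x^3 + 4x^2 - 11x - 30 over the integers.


Try integer roots (divisors of -30). x=-2: p(-2)=0.
Divide out (x + 2): quotient is x^2 + 2x - 15.
Factor the quadratic: (x - 3)(x + 5)
Result: (x + 2)(x - 3)(x + 5)


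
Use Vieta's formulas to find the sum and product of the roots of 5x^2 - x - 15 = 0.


For ax^2+bx+c=0: sum = -b/a, product = c/a.
a=5, b=-1, c=-15
Sum = -(-1)/5 = 1/5
Product = (-15)/5 = -3


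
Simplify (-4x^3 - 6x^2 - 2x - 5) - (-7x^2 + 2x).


Distribute the minus sign:
  (-4x^3 - 6x^2 - 2x - 5)
- (-7x^2 + 2x)
Negate second polynomial: 7x^2 - 2x
Add: -4x^3 + x^2 - 4x - 5


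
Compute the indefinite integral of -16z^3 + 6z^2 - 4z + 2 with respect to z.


Reverse power rule on each term:
  ∫ -16z^3 dz = -4z^4
  ∫ 6z^2 dz = 2z^3
  ∫ -4z dz = -2z^2
  ∫ 2 dz = 2z
F(z) = -4z^4 + 2z^3 - 2z^2 + 2z + C


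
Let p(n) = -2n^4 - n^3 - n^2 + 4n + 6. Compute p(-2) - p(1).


p(-2) = -30
p(1) = 6
p(-2) - p(1) = -30 - 6 = -36


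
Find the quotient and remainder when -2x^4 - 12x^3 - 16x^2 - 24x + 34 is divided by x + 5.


(-2x^4 - 12x^3 - 16x^2 - 24x + 34) / (x + 5)
Step 1: -2x^3 * (x + 5) = -2x^4 - 10x^3; subtract.
Step 2: -2x^2 * (x + 5) = -2x^3 - 10x^2; subtract.
Step 3: -6x * (x + 5) = -6x^2 - 30x; subtract.
Step 4: 6 * (x + 5) = 6x + 30; subtract.
Quotient: -2x^3 - 2x^2 - 6x + 6, Remainder: 4


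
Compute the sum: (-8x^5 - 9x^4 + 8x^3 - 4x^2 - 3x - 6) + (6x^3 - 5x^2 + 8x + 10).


Align terms by degree and add:
  -8x^5 - 9x^4 + 8x^3 - 4x^2 - 3x - 6
+ 6x^3 - 5x^2 + 8x + 10
= -8x^5 - 9x^4 + 14x^3 - 9x^2 + 5x + 4


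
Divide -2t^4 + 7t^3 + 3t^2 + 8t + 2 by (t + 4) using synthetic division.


Synthetic division with c = -4. Coefficients: -2, 7, 3, 8, 2
Bring down -2.
  -2 * -4 = 8; 8 + 7 = 15
  15 * -4 = -60; -60 + 3 = -57
  -57 * -4 = 228; 228 + 8 = 236
  236 * -4 = -944; -944 + 2 = -942
Quotient: -2t^3 + 15t^2 - 57t + 236, Remainder: -942


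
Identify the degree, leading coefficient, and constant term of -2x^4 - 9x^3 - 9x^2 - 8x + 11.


Highest power of x is 4, with coefficient -2. Constant term is 11.
Degree = 4, leading coefficient = -2, constant term = 11


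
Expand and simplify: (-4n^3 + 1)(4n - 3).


Distribute each term of the first polynomial:
  (-4n^3)(4n - 3) = -16n^4 + 12n^3
  (1)(4n - 3) = 4n - 3
Sum: -16n^4 + 12n^3 + 4n - 3


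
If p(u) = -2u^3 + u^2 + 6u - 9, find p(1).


Using direct substitution:
  -2 * (1)^3 = -2
  1 * (1)^2 = 1
  6 * (1)^1 = 6
  constant: -9
Sum = -2 + 1 + 6 - 9 = -4


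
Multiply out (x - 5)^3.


Expand (x - 5)^3 by repeated multiplication:
  (x - 5)^2 = x^2 - 10x + 25
= x^3 - 15x^2 + 75x - 125


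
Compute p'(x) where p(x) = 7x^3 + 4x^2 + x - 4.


Apply the power rule term by term:
  d/dx(7x^3) = 21x^2
  d/dx(4x^2) = 8x
  d/dx(x) = 1
  d/dx(-4) = 0
p'(x) = 21x^2 + 8x + 1


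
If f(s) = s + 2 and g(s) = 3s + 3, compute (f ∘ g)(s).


Substitute g(s) into f:
f(g(s)) = 1*(3s + 3) + 2
Expand and combine: 3s + 5


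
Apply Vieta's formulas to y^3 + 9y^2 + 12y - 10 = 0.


Monic cubic y^3+by^2+cy+d=0: sum=-b, pairwise sum=c, product=-d.
b=9, c=12, d=-10
r1+r2+r3 = -9
r1r2+r1r3+r2r3 = 12
r1r2r3 = 10


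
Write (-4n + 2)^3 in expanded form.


Expand (-4n + 2)^3 by repeated multiplication:
  (-4n + 2)^2 = 16n^2 - 16n + 4
= -64n^3 + 96n^2 - 48n + 8


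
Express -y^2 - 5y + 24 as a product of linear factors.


Roots satisfy r1 + r2 = -b/a = -5 and r1*r2 = c/a = -24.
So r1 = 3, r2 = -8.
-y^2 - 5y + 24 = -(y - r1)(y - r2) = -(y - 3)(y + 8)


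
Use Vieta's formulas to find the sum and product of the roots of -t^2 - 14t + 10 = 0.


For at^2+bt+c=0: sum = -b/a, product = c/a.
a=-1, b=-14, c=10
Sum = -(-14)/-1 = -14
Product = (10)/-1 = -10


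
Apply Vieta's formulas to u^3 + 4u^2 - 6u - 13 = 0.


Monic cubic u^3+bu^2+cu+d=0: sum=-b, pairwise sum=c, product=-d.
b=4, c=-6, d=-13
r1+r2+r3 = -4
r1r2+r1r3+r2r3 = -6
r1r2r3 = 13


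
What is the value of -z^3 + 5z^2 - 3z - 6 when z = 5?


Using direct substitution:
  -1 * (5)^3 = -125
  5 * (5)^2 = 125
  -3 * (5)^1 = -15
  constant: -6
Sum = -125 + 125 - 15 - 6 = -21


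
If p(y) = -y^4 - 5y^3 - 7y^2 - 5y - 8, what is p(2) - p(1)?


p(2) = -102
p(1) = -26
p(2) - p(1) = -102 + 26 = -76


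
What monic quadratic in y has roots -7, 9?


p(y) = (y + 7)(y - 9)
Expand: y^2 - 2y - 63


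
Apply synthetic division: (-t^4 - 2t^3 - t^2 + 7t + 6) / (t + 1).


Synthetic division with c = -1. Coefficients: -1, -2, -1, 7, 6
Bring down -1.
  -1 * -1 = 1; 1 - 2 = -1
  -1 * -1 = 1; 1 - 1 = 0
  0 * -1 = 0; 0 + 7 = 7
  7 * -1 = -7; -7 + 6 = -1
Quotient: -t^3 - t^2 + 7, Remainder: -1


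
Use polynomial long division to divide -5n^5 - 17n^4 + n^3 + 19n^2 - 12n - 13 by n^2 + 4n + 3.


(-5n^5 - 17n^4 + n^3 + 19n^2 - 12n - 13) / (n^2 + 4n + 3)
Step 1: -5n^3 * (n^2 + 4n + 3) = -5n^5 - 20n^4 - 15n^3; subtract.
Step 2: 3n^2 * (n^2 + 4n + 3) = 3n^4 + 12n^3 + 9n^2; subtract.
Step 3: 4n * (n^2 + 4n + 3) = 4n^3 + 16n^2 + 12n; subtract.
Step 4: -6 * (n^2 + 4n + 3) = -6n^2 - 24n - 18; subtract.
Quotient: -5n^3 + 3n^2 + 4n - 6, Remainder: 5


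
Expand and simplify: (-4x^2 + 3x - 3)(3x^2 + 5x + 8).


Distribute each term of the first polynomial:
  (-4x^2)(3x^2 + 5x + 8) = -12x^4 - 20x^3 - 32x^2
  (3x)(3x^2 + 5x + 8) = 9x^3 + 15x^2 + 24x
  (-3)(3x^2 + 5x + 8) = -9x^2 - 15x - 24
Sum: -12x^4 - 11x^3 - 26x^2 + 9x - 24


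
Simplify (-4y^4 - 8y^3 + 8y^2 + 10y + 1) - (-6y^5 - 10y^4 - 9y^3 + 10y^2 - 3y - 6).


Distribute the minus sign:
  (-4y^4 - 8y^3 + 8y^2 + 10y + 1)
- (-6y^5 - 10y^4 - 9y^3 + 10y^2 - 3y - 6)
Negate second polynomial: 6y^5 + 10y^4 + 9y^3 - 10y^2 + 3y + 6
Add: 6y^5 + 6y^4 + y^3 - 2y^2 + 13y + 7


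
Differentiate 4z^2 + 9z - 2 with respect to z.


Apply the power rule term by term:
  d/dz(4z^2) = 8z
  d/dz(9z) = 9
  d/dz(-2) = 0
p'(z) = 8z + 9


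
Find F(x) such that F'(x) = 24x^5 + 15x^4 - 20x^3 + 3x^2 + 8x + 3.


Reverse power rule on each term:
  ∫ 24x^5 dx = 4x^6
  ∫ 15x^4 dx = 3x^5
  ∫ -20x^3 dx = -5x^4
  ∫ 3x^2 dx = x^3
  ∫ 8x dx = 4x^2
  ∫ 3 dx = 3x
F(x) = 4x^6 + 3x^5 - 5x^4 + x^3 + 4x^2 + 3x + C


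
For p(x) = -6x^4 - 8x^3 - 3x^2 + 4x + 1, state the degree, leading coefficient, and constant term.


Highest power of x is 4, with coefficient -6. Constant term is 1.
Degree = 4, leading coefficient = -6, constant term = 1


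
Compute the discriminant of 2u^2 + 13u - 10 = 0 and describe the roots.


D = b^2 - 4ac = (13)^2 - 4(2)(-10) = 169 + 80 = 249
Since D > 0: two distinct irrational roots


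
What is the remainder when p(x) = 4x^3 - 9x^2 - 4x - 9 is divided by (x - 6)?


By the Remainder Theorem, the remainder equals p(6):
  4*(6)^3 = 864
  -9*(6)^2 = -324
  -4*(6)^1 = -24
  constant: -9
Sum: 864 - 324 - 24 - 9 = 507


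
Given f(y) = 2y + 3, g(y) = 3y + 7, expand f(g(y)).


Substitute g(y) into f:
f(g(y)) = 2*(3y + 7) + 3
Expand and combine: 6y + 17


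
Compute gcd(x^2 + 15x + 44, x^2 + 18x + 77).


Factor each:
  x^2 + 15x + 44 = (x + 11)(x + 4)
  x^2 + 18x + 77 = (x + 11)(x + 7)
Common monic factor: x + 11


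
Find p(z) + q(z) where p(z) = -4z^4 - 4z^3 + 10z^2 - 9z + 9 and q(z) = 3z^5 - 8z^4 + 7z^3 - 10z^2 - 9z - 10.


Align terms by degree and add:
  -4z^4 - 4z^3 + 10z^2 - 9z + 9
+ 3z^5 - 8z^4 + 7z^3 - 10z^2 - 9z - 10
= 3z^5 - 12z^4 + 3z^3 - 18z - 1


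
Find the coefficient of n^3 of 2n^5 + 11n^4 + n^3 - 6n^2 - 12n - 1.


Read off the coefficient of n^3: 1


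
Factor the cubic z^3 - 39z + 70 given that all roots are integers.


Try integer roots (divisors of 70). z=-7: p(-7)=0.
Divide out (z + 7): quotient is z^2 - 7z + 10.
Factor the quadratic: (z - 5)(z - 2)
Result: (z + 7)(z - 5)(z - 2)


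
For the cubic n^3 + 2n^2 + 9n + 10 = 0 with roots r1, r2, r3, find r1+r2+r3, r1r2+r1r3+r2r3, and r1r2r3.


Monic cubic n^3+bn^2+cn+d=0: sum=-b, pairwise sum=c, product=-d.
b=2, c=9, d=10
r1+r2+r3 = -2
r1r2+r1r3+r2r3 = 9
r1r2r3 = -10


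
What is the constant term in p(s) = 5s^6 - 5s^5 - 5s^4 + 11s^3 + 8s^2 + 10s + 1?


Read off the constant term: 1


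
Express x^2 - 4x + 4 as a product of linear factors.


Roots satisfy r1 + r2 = -b/a = 4 and r1*r2 = c/a = 4.
So r1 = 2, r2 = 2.
x^2 - 4x + 4 = (x - r1)(x - r2) = (x - 2)(x - 2)


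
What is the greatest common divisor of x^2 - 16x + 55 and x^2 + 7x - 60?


Factor each:
  x^2 - 16x + 55 = (x - 5)(x - 11)
  x^2 + 7x - 60 = (x - 5)(x + 12)
Common monic factor: x - 5


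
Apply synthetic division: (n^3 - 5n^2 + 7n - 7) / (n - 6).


Synthetic division with c = 6. Coefficients: 1, -5, 7, -7
Bring down 1.
  1 * 6 = 6; 6 - 5 = 1
  1 * 6 = 6; 6 + 7 = 13
  13 * 6 = 78; 78 - 7 = 71
Quotient: n^2 + n + 13, Remainder: 71


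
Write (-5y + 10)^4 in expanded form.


Expand (-5y + 10)^4 by repeated multiplication:
  (-5y + 10)^2 = 25y^2 - 100y + 100
  (-5y + 10)^3 = -125y^3 + 750y^2 - 1500y + 1000
= 625y^4 - 5000y^3 + 15000y^2 - 20000y + 10000


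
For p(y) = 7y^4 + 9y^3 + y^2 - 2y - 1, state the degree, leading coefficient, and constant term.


Highest power of y is 4, with coefficient 7. Constant term is -1.
Degree = 4, leading coefficient = 7, constant term = -1


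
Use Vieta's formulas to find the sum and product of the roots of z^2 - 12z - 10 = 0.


For az^2+bz+c=0: sum = -b/a, product = c/a.
a=1, b=-12, c=-10
Sum = -(-12)/1 = 12
Product = (-10)/1 = -10


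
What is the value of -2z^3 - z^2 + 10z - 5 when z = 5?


Using direct substitution:
  -2 * (5)^3 = -250
  -1 * (5)^2 = -25
  10 * (5)^1 = 50
  constant: -5
Sum = -250 - 25 + 50 - 5 = -230


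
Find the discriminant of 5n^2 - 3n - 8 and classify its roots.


D = b^2 - 4ac = (-3)^2 - 4(5)(-8) = 9 + 160 = 169
Since D > 0: two distinct rational roots


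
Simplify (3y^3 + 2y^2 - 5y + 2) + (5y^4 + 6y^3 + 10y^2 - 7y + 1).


Align terms by degree and add:
  3y^3 + 2y^2 - 5y + 2
+ 5y^4 + 6y^3 + 10y^2 - 7y + 1
= 5y^4 + 9y^3 + 12y^2 - 12y + 3


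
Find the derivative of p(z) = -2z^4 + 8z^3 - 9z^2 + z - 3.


Apply the power rule term by term:
  d/dz(-2z^4) = -8z^3
  d/dz(8z^3) = 24z^2
  d/dz(-9z^2) = -18z
  d/dz(z) = 1
  d/dz(-3) = 0
p'(z) = -8z^3 + 24z^2 - 18z + 1


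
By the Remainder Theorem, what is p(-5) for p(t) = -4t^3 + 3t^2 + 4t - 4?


By the Remainder Theorem, the remainder equals p(-5):
  -4*(-5)^3 = 500
  3*(-5)^2 = 75
  4*(-5)^1 = -20
  constant: -4
Sum: 500 + 75 - 20 - 4 = 551


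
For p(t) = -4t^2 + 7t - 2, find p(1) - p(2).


p(1) = 1
p(2) = -4
p(1) - p(2) = 1 + 4 = 5


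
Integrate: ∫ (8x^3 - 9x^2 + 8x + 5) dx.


Reverse power rule on each term:
  ∫ 8x^3 dx = 2x^4
  ∫ -9x^2 dx = -3x^3
  ∫ 8x dx = 4x^2
  ∫ 5 dx = 5x
F(x) = 2x^4 - 3x^3 + 4x^2 + 5x + C


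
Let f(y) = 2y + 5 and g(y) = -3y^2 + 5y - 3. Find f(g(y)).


Substitute g(y) into f:
f(g(y)) = 2*(-3y^2 + 5y - 3) + 5
Expand and combine: -6y^2 + 10y - 1


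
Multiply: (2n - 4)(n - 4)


Distribute each term of the first polynomial:
  (2n)(n - 4) = 2n^2 - 8n
  (-4)(n - 4) = -4n + 16
Sum: 2n^2 - 12n + 16


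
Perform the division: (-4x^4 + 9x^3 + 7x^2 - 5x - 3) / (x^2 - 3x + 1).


(-4x^4 + 9x^3 + 7x^2 - 5x - 3) / (x^2 - 3x + 1)
Step 1: -4x^2 * (x^2 - 3x + 1) = -4x^4 + 12x^3 - 4x^2; subtract.
Step 2: -3x * (x^2 - 3x + 1) = -3x^3 + 9x^2 - 3x; subtract.
Step 3: 2 * (x^2 - 3x + 1) = 2x^2 - 6x + 2; subtract.
Quotient: -4x^2 - 3x + 2, Remainder: 4x - 5


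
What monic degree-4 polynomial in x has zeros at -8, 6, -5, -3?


p(x) = (x + 8)(x - 6)(x + 5)(x + 3)
Expand: x^4 + 10x^3 - 17x^2 - 354x - 720


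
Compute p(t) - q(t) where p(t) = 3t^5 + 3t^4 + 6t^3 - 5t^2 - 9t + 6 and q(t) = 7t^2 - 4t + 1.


Distribute the minus sign:
  (3t^5 + 3t^4 + 6t^3 - 5t^2 - 9t + 6)
- (7t^2 - 4t + 1)
Negate second polynomial: -7t^2 + 4t - 1
Add: 3t^5 + 3t^4 + 6t^3 - 12t^2 - 5t + 5


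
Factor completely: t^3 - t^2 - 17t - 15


Try integer roots (divisors of -15). t=-1: p(-1)=0.
Divide out (t + 1): quotient is t^2 - 2t - 15.
Factor the quadratic: (t + 3)(t - 5)
Result: (t + 1)(t + 3)(t - 5)


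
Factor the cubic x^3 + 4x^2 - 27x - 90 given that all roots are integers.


Try integer roots (divisors of -90). x=-3: p(-3)=0.
Divide out (x + 3): quotient is x^2 + x - 30.
Factor the quadratic: (x + 6)(x - 5)
Result: (x + 3)(x + 6)(x - 5)


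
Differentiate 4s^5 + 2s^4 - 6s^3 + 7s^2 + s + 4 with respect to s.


Apply the power rule term by term:
  d/ds(4s^5) = 20s^4
  d/ds(2s^4) = 8s^3
  d/ds(-6s^3) = -18s^2
  d/ds(7s^2) = 14s
  d/ds(s) = 1
  d/ds(4) = 0
p'(s) = 20s^4 + 8s^3 - 18s^2 + 14s + 1


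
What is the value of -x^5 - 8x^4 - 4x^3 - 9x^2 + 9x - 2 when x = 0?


Using direct substitution:
  -1 * (0)^5 = 0
  -8 * (0)^4 = 0
  -4 * (0)^3 = 0
  -9 * (0)^2 = 0
  9 * (0)^1 = 0
  constant: -2
Sum = 0 + 0 + 0 + 0 + 0 - 2 = -2


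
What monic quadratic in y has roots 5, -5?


p(y) = (y - 5)(y + 5)
Expand: y^2 - 25


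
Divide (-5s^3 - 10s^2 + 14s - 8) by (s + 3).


(-5s^3 - 10s^2 + 14s - 8) / (s + 3)
Step 1: -5s^2 * (s + 3) = -5s^3 - 15s^2; subtract.
Step 2: 5s * (s + 3) = 5s^2 + 15s; subtract.
Step 3: -1 * (s + 3) = -s - 3; subtract.
Quotient: -5s^2 + 5s - 1, Remainder: -5


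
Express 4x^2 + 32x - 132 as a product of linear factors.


Roots satisfy r1 + r2 = -b/a = -8 and r1*r2 = c/a = -33.
So r1 = 3, r2 = -11.
4x^2 + 32x - 132 = 4(x - r1)(x - r2) = 4(x - 3)(x + 11)


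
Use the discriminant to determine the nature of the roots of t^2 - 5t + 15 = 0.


D = b^2 - 4ac = (-5)^2 - 4(1)(15) = 25 - 60 = -35
Since D < 0: two complex conjugate roots (no real roots)


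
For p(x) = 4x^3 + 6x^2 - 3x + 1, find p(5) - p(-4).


p(5) = 636
p(-4) = -147
p(5) - p(-4) = 636 + 147 = 783


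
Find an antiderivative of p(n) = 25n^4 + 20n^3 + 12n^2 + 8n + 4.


Reverse power rule on each term:
  ∫ 25n^4 dn = 5n^5
  ∫ 20n^3 dn = 5n^4
  ∫ 12n^2 dn = 4n^3
  ∫ 8n dn = 4n^2
  ∫ 4 dn = 4n
F(n) = 5n^5 + 5n^4 + 4n^3 + 4n^2 + 4n + C


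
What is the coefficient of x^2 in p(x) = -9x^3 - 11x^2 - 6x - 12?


Read off the coefficient of x^2: -11


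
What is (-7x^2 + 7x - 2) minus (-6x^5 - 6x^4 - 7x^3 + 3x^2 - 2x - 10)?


Distribute the minus sign:
  (-7x^2 + 7x - 2)
- (-6x^5 - 6x^4 - 7x^3 + 3x^2 - 2x - 10)
Negate second polynomial: 6x^5 + 6x^4 + 7x^3 - 3x^2 + 2x + 10
Add: 6x^5 + 6x^4 + 7x^3 - 10x^2 + 9x + 8


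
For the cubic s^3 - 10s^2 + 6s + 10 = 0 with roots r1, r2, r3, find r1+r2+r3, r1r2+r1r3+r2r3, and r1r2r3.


Monic cubic s^3+bs^2+cs+d=0: sum=-b, pairwise sum=c, product=-d.
b=-10, c=6, d=10
r1+r2+r3 = 10
r1r2+r1r3+r2r3 = 6
r1r2r3 = -10


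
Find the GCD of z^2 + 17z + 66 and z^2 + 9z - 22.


Factor each:
  z^2 + 17z + 66 = (z + 11)(z + 6)
  z^2 + 9z - 22 = (z + 11)(z - 2)
Common monic factor: z + 11


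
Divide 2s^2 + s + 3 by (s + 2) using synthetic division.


Synthetic division with c = -2. Coefficients: 2, 1, 3
Bring down 2.
  2 * -2 = -4; -4 + 1 = -3
  -3 * -2 = 6; 6 + 3 = 9
Quotient: 2s - 3, Remainder: 9


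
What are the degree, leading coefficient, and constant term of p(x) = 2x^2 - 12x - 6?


Highest power of x is 2, with coefficient 2. Constant term is -6.
Degree = 2, leading coefficient = 2, constant term = -6


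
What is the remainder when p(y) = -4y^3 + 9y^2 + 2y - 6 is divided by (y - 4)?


By the Remainder Theorem, the remainder equals p(4):
  -4*(4)^3 = -256
  9*(4)^2 = 144
  2*(4)^1 = 8
  constant: -6
Sum: -256 + 144 + 8 - 6 = -110


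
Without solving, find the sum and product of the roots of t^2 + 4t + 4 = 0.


For at^2+bt+c=0: sum = -b/a, product = c/a.
a=1, b=4, c=4
Sum = -(4)/1 = -4
Product = (4)/1 = 4


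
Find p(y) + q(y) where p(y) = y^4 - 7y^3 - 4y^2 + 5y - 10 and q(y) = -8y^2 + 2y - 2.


Align terms by degree and add:
  y^4 - 7y^3 - 4y^2 + 5y - 10
  -8y^2 + 2y - 2
= y^4 - 7y^3 - 12y^2 + 7y - 12


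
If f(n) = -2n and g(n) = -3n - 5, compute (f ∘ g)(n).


Substitute g(n) into f:
f(g(n)) = -2*(-3n - 5)
Expand and combine: 6n + 10


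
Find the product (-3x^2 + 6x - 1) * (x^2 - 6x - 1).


Distribute each term of the first polynomial:
  (-3x^2)(x^2 - 6x - 1) = -3x^4 + 18x^3 + 3x^2
  (6x)(x^2 - 6x - 1) = 6x^3 - 36x^2 - 6x
  (-1)(x^2 - 6x - 1) = -x^2 + 6x + 1
Sum: -3x^4 + 24x^3 - 34x^2 + 1


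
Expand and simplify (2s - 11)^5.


Expand (2s - 11)^5 by repeated multiplication:
  (2s - 11)^2 = 4s^2 - 44s + 121
  (2s - 11)^3 = 8s^3 - 132s^2 + 726s - 1331
  (2s - 11)^4 = 16s^4 - 352s^3 + 2904s^2 - 10648s + 14641
= 32s^5 - 880s^4 + 9680s^3 - 53240s^2 + 146410s - 161051


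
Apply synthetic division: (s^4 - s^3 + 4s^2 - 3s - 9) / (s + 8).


Synthetic division with c = -8. Coefficients: 1, -1, 4, -3, -9
Bring down 1.
  1 * -8 = -8; -8 - 1 = -9
  -9 * -8 = 72; 72 + 4 = 76
  76 * -8 = -608; -608 - 3 = -611
  -611 * -8 = 4888; 4888 - 9 = 4879
Quotient: s^3 - 9s^2 + 76s - 611, Remainder: 4879


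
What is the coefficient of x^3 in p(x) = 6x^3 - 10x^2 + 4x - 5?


Read off the coefficient of x^3: 6


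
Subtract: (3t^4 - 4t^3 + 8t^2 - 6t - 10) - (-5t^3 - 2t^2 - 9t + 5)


Distribute the minus sign:
  (3t^4 - 4t^3 + 8t^2 - 6t - 10)
- (-5t^3 - 2t^2 - 9t + 5)
Negate second polynomial: 5t^3 + 2t^2 + 9t - 5
Add: 3t^4 + t^3 + 10t^2 + 3t - 15


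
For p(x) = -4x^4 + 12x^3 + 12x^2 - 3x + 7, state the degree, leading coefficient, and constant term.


Highest power of x is 4, with coefficient -4. Constant term is 7.
Degree = 4, leading coefficient = -4, constant term = 7


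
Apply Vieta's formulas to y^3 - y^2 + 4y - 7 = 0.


Monic cubic y^3+by^2+cy+d=0: sum=-b, pairwise sum=c, product=-d.
b=-1, c=4, d=-7
r1+r2+r3 = 1
r1r2+r1r3+r2r3 = 4
r1r2r3 = 7


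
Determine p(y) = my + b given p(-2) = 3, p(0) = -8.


p(y) = my + b. Using p(-2)=3, p(0)=-8:
m = (3 + 8)/(-2) = 11/-2 = -11/2
b = 3 - m*(-2) = 3 - 11 = -8
p(y) = -(11/2)y - 8


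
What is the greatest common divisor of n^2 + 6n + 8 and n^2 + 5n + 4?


Factor each:
  n^2 + 6n + 8 = (n + 4)(n + 2)
  n^2 + 5n + 4 = (n + 4)(n + 1)
Common monic factor: n + 4


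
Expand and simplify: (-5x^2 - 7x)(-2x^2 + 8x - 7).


Distribute each term of the first polynomial:
  (-5x^2)(-2x^2 + 8x - 7) = 10x^4 - 40x^3 + 35x^2
  (-7x)(-2x^2 + 8x - 7) = 14x^3 - 56x^2 + 49x
Sum: 10x^4 - 26x^3 - 21x^2 + 49x


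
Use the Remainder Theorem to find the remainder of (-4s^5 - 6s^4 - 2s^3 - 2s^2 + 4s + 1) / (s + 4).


By the Remainder Theorem, the remainder equals p(-4):
  -4*(-4)^5 = 4096
  -6*(-4)^4 = -1536
  -2*(-4)^3 = 128
  -2*(-4)^2 = -32
  4*(-4)^1 = -16
  constant: 1
Sum: 4096 - 1536 + 128 - 32 - 16 + 1 = 2641


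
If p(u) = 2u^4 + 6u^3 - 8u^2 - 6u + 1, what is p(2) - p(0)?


p(2) = 37
p(0) = 1
p(2) - p(0) = 37 - 1 = 36


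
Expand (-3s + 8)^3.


Expand (-3s + 8)^3 by repeated multiplication:
  (-3s + 8)^2 = 9s^2 - 48s + 64
= -27s^3 + 216s^2 - 576s + 512


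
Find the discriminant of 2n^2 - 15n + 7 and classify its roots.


D = b^2 - 4ac = (-15)^2 - 4(2)(7) = 225 - 56 = 169
Since D > 0: two distinct rational roots


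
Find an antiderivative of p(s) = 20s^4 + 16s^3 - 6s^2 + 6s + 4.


Reverse power rule on each term:
  ∫ 20s^4 ds = 4s^5
  ∫ 16s^3 ds = 4s^4
  ∫ -6s^2 ds = -2s^3
  ∫ 6s ds = 3s^2
  ∫ 4 ds = 4s
F(s) = 4s^5 + 4s^4 - 2s^3 + 3s^2 + 4s + C


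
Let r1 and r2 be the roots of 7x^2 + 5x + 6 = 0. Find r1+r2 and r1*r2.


For ax^2+bx+c=0: sum = -b/a, product = c/a.
a=7, b=5, c=6
Sum = -(5)/7 = -5/7
Product = (6)/7 = 6/7


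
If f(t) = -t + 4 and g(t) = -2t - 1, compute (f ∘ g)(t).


Substitute g(t) into f:
f(g(t)) = -1*(-2t - 1) + 4
Expand and combine: 2t + 5


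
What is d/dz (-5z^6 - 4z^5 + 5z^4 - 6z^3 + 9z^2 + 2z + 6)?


Apply the power rule term by term:
  d/dz(-5z^6) = -30z^5
  d/dz(-4z^5) = -20z^4
  d/dz(5z^4) = 20z^3
  d/dz(-6z^3) = -18z^2
  d/dz(9z^2) = 18z
  d/dz(2z) = 2
  d/dz(6) = 0
p'(z) = -30z^5 - 20z^4 + 20z^3 - 18z^2 + 18z + 2


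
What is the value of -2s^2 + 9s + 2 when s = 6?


Using direct substitution:
  -2 * (6)^2 = -72
  9 * (6)^1 = 54
  constant: 2
Sum = -72 + 54 + 2 = -16


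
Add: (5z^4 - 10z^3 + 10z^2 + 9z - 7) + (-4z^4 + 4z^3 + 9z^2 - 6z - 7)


Align terms by degree and add:
  5z^4 - 10z^3 + 10z^2 + 9z - 7
  -4z^4 + 4z^3 + 9z^2 - 6z - 7
= z^4 - 6z^3 + 19z^2 + 3z - 14


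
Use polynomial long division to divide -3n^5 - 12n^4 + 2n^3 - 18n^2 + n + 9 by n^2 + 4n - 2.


(-3n^5 - 12n^4 + 2n^3 - 18n^2 + n + 9) / (n^2 + 4n - 2)
Step 1: -3n^3 * (n^2 + 4n - 2) = -3n^5 - 12n^4 + 6n^3; subtract.
Step 2: 0 * (n^2 + 4n - 2) = 0; subtract.
Step 3: -4n * (n^2 + 4n - 2) = -4n^3 - 16n^2 + 8n; subtract.
Step 4: -2 * (n^2 + 4n - 2) = -2n^2 - 8n + 4; subtract.
Quotient: -3n^3 - 4n - 2, Remainder: n + 5


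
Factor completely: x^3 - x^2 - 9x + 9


Try integer roots (divisors of 9). x=-3: p(-3)=0.
Divide out (x + 3): quotient is x^2 - 4x + 3.
Factor the quadratic: (x - 3)(x - 1)
Result: (x + 3)(x - 3)(x - 1)


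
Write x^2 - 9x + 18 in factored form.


Roots satisfy r1 + r2 = -b/a = 9 and r1*r2 = c/a = 18.
So r1 = 3, r2 = 6.
x^2 - 9x + 18 = (x - r1)(x - r2) = (x - 3)(x - 6)


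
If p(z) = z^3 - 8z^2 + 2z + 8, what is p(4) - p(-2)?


p(4) = -48
p(-2) = -36
p(4) - p(-2) = -48 + 36 = -12


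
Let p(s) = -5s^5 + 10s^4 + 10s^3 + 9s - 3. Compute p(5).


Using direct substitution:
  -5 * (5)^5 = -15625
  10 * (5)^4 = 6250
  10 * (5)^3 = 1250
  0 * (5)^2 = 0
  9 * (5)^1 = 45
  constant: -3
Sum = -15625 + 6250 + 1250 + 0 + 45 - 3 = -8083


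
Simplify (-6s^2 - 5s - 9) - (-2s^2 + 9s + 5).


Distribute the minus sign:
  (-6s^2 - 5s - 9)
- (-2s^2 + 9s + 5)
Negate second polynomial: 2s^2 - 9s - 5
Add: -4s^2 - 14s - 14


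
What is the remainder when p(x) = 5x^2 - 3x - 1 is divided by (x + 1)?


By the Remainder Theorem, the remainder equals p(-1):
  5*(-1)^2 = 5
  -3*(-1)^1 = 3
  constant: -1
Sum: 5 + 3 - 1 = 7


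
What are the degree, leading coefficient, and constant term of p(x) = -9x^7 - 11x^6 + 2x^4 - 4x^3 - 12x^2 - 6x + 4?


Highest power of x is 7, with coefficient -9. Constant term is 4.
Degree = 7, leading coefficient = -9, constant term = 4


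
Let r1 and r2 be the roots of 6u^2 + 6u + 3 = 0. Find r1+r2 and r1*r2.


For au^2+bu+c=0: sum = -b/a, product = c/a.
a=6, b=6, c=3
Sum = -(6)/6 = -1
Product = (3)/6 = 1/2


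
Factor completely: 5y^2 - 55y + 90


Roots satisfy r1 + r2 = -b/a = 11 and r1*r2 = c/a = 18.
So r1 = 9, r2 = 2.
5y^2 - 55y + 90 = 5(y - r1)(y - r2) = 5(y - 9)(y - 2)


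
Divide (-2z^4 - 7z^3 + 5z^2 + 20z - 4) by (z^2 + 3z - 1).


(-2z^4 - 7z^3 + 5z^2 + 20z - 4) / (z^2 + 3z - 1)
Step 1: -2z^2 * (z^2 + 3z - 1) = -2z^4 - 6z^3 + 2z^2; subtract.
Step 2: -z * (z^2 + 3z - 1) = -z^3 - 3z^2 + z; subtract.
Step 3: 6 * (z^2 + 3z - 1) = 6z^2 + 18z - 6; subtract.
Quotient: -2z^2 - z + 6, Remainder: z + 2


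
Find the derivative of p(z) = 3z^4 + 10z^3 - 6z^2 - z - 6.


Apply the power rule term by term:
  d/dz(3z^4) = 12z^3
  d/dz(10z^3) = 30z^2
  d/dz(-6z^2) = -12z
  d/dz(-z) = -1
  d/dz(-6) = 0
p'(z) = 12z^3 + 30z^2 - 12z - 1


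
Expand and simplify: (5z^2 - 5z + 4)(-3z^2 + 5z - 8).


Distribute each term of the first polynomial:
  (5z^2)(-3z^2 + 5z - 8) = -15z^4 + 25z^3 - 40z^2
  (-5z)(-3z^2 + 5z - 8) = 15z^3 - 25z^2 + 40z
  (4)(-3z^2 + 5z - 8) = -12z^2 + 20z - 32
Sum: -15z^4 + 40z^3 - 77z^2 + 60z - 32


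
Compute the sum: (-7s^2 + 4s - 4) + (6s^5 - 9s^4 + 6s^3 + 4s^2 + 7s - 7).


Align terms by degree and add:
  -7s^2 + 4s - 4
+ 6s^5 - 9s^4 + 6s^3 + 4s^2 + 7s - 7
= 6s^5 - 9s^4 + 6s^3 - 3s^2 + 11s - 11


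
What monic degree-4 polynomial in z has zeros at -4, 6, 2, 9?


p(z) = (z + 4)(z - 6)(z - 2)(z - 9)
Expand: z^4 - 13z^3 + 16z^2 + 228z - 432


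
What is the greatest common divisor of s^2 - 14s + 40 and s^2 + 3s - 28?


Factor each:
  s^2 - 14s + 40 = (s - 4)(s - 10)
  s^2 + 3s - 28 = (s - 4)(s + 7)
Common monic factor: s - 4


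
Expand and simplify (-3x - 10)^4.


Expand (-3x - 10)^4 by repeated multiplication:
  (-3x - 10)^2 = 9x^2 + 60x + 100
  (-3x - 10)^3 = -27x^3 - 270x^2 - 900x - 1000
= 81x^4 + 1080x^3 + 5400x^2 + 12000x + 10000


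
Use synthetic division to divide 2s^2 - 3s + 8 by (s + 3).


Synthetic division with c = -3. Coefficients: 2, -3, 8
Bring down 2.
  2 * -3 = -6; -6 - 3 = -9
  -9 * -3 = 27; 27 + 8 = 35
Quotient: 2s - 9, Remainder: 35


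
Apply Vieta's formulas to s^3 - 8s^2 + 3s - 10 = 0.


Monic cubic s^3+bs^2+cs+d=0: sum=-b, pairwise sum=c, product=-d.
b=-8, c=3, d=-10
r1+r2+r3 = 8
r1r2+r1r3+r2r3 = 3
r1r2r3 = 10
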